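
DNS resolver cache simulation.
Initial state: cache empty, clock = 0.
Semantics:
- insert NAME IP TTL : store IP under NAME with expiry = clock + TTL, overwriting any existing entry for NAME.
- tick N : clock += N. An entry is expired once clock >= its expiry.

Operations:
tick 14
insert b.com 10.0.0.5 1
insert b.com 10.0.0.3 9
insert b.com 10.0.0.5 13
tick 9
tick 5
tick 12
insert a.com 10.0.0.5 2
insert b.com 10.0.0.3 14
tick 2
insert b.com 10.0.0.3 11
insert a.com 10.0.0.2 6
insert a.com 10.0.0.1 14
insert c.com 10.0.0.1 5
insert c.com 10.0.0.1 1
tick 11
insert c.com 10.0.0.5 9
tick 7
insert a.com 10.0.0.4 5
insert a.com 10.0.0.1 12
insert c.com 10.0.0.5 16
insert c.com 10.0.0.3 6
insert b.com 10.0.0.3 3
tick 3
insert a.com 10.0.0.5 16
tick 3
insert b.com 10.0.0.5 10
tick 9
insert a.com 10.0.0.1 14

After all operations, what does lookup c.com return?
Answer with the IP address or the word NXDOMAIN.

Op 1: tick 14 -> clock=14.
Op 2: insert b.com -> 10.0.0.5 (expiry=14+1=15). clock=14
Op 3: insert b.com -> 10.0.0.3 (expiry=14+9=23). clock=14
Op 4: insert b.com -> 10.0.0.5 (expiry=14+13=27). clock=14
Op 5: tick 9 -> clock=23.
Op 6: tick 5 -> clock=28. purged={b.com}
Op 7: tick 12 -> clock=40.
Op 8: insert a.com -> 10.0.0.5 (expiry=40+2=42). clock=40
Op 9: insert b.com -> 10.0.0.3 (expiry=40+14=54). clock=40
Op 10: tick 2 -> clock=42. purged={a.com}
Op 11: insert b.com -> 10.0.0.3 (expiry=42+11=53). clock=42
Op 12: insert a.com -> 10.0.0.2 (expiry=42+6=48). clock=42
Op 13: insert a.com -> 10.0.0.1 (expiry=42+14=56). clock=42
Op 14: insert c.com -> 10.0.0.1 (expiry=42+5=47). clock=42
Op 15: insert c.com -> 10.0.0.1 (expiry=42+1=43). clock=42
Op 16: tick 11 -> clock=53. purged={b.com,c.com}
Op 17: insert c.com -> 10.0.0.5 (expiry=53+9=62). clock=53
Op 18: tick 7 -> clock=60. purged={a.com}
Op 19: insert a.com -> 10.0.0.4 (expiry=60+5=65). clock=60
Op 20: insert a.com -> 10.0.0.1 (expiry=60+12=72). clock=60
Op 21: insert c.com -> 10.0.0.5 (expiry=60+16=76). clock=60
Op 22: insert c.com -> 10.0.0.3 (expiry=60+6=66). clock=60
Op 23: insert b.com -> 10.0.0.3 (expiry=60+3=63). clock=60
Op 24: tick 3 -> clock=63. purged={b.com}
Op 25: insert a.com -> 10.0.0.5 (expiry=63+16=79). clock=63
Op 26: tick 3 -> clock=66. purged={c.com}
Op 27: insert b.com -> 10.0.0.5 (expiry=66+10=76). clock=66
Op 28: tick 9 -> clock=75.
Op 29: insert a.com -> 10.0.0.1 (expiry=75+14=89). clock=75
lookup c.com: not in cache (expired or never inserted)

Answer: NXDOMAIN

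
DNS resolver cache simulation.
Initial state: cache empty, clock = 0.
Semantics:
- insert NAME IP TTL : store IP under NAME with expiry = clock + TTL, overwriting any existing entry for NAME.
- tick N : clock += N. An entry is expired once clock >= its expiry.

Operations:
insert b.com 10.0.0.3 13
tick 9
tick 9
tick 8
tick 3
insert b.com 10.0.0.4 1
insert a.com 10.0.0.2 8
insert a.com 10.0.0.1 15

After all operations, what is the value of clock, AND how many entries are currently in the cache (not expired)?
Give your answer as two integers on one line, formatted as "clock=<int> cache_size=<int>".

Answer: clock=29 cache_size=2

Derivation:
Op 1: insert b.com -> 10.0.0.3 (expiry=0+13=13). clock=0
Op 2: tick 9 -> clock=9.
Op 3: tick 9 -> clock=18. purged={b.com}
Op 4: tick 8 -> clock=26.
Op 5: tick 3 -> clock=29.
Op 6: insert b.com -> 10.0.0.4 (expiry=29+1=30). clock=29
Op 7: insert a.com -> 10.0.0.2 (expiry=29+8=37). clock=29
Op 8: insert a.com -> 10.0.0.1 (expiry=29+15=44). clock=29
Final clock = 29
Final cache (unexpired): {a.com,b.com} -> size=2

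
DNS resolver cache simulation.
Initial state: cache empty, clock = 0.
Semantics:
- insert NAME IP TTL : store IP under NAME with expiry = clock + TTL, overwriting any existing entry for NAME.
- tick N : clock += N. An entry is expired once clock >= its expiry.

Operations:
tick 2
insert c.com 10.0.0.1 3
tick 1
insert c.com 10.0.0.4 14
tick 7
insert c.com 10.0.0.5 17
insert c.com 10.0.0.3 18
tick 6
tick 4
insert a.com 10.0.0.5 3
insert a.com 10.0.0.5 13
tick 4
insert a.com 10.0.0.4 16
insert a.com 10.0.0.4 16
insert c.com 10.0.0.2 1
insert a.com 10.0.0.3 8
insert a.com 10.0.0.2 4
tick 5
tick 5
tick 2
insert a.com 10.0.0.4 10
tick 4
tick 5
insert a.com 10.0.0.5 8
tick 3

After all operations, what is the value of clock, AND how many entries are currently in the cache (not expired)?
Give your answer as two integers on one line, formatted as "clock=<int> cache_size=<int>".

Answer: clock=48 cache_size=1

Derivation:
Op 1: tick 2 -> clock=2.
Op 2: insert c.com -> 10.0.0.1 (expiry=2+3=5). clock=2
Op 3: tick 1 -> clock=3.
Op 4: insert c.com -> 10.0.0.4 (expiry=3+14=17). clock=3
Op 5: tick 7 -> clock=10.
Op 6: insert c.com -> 10.0.0.5 (expiry=10+17=27). clock=10
Op 7: insert c.com -> 10.0.0.3 (expiry=10+18=28). clock=10
Op 8: tick 6 -> clock=16.
Op 9: tick 4 -> clock=20.
Op 10: insert a.com -> 10.0.0.5 (expiry=20+3=23). clock=20
Op 11: insert a.com -> 10.0.0.5 (expiry=20+13=33). clock=20
Op 12: tick 4 -> clock=24.
Op 13: insert a.com -> 10.0.0.4 (expiry=24+16=40). clock=24
Op 14: insert a.com -> 10.0.0.4 (expiry=24+16=40). clock=24
Op 15: insert c.com -> 10.0.0.2 (expiry=24+1=25). clock=24
Op 16: insert a.com -> 10.0.0.3 (expiry=24+8=32). clock=24
Op 17: insert a.com -> 10.0.0.2 (expiry=24+4=28). clock=24
Op 18: tick 5 -> clock=29. purged={a.com,c.com}
Op 19: tick 5 -> clock=34.
Op 20: tick 2 -> clock=36.
Op 21: insert a.com -> 10.0.0.4 (expiry=36+10=46). clock=36
Op 22: tick 4 -> clock=40.
Op 23: tick 5 -> clock=45.
Op 24: insert a.com -> 10.0.0.5 (expiry=45+8=53). clock=45
Op 25: tick 3 -> clock=48.
Final clock = 48
Final cache (unexpired): {a.com} -> size=1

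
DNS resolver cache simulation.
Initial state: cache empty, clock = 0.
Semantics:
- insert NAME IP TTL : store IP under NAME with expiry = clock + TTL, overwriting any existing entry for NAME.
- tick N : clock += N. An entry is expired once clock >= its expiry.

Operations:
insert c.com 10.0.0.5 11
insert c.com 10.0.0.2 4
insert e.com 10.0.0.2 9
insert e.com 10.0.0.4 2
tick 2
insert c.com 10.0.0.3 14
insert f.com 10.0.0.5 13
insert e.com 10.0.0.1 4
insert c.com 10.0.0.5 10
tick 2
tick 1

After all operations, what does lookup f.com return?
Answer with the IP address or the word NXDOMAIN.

Answer: 10.0.0.5

Derivation:
Op 1: insert c.com -> 10.0.0.5 (expiry=0+11=11). clock=0
Op 2: insert c.com -> 10.0.0.2 (expiry=0+4=4). clock=0
Op 3: insert e.com -> 10.0.0.2 (expiry=0+9=9). clock=0
Op 4: insert e.com -> 10.0.0.4 (expiry=0+2=2). clock=0
Op 5: tick 2 -> clock=2. purged={e.com}
Op 6: insert c.com -> 10.0.0.3 (expiry=2+14=16). clock=2
Op 7: insert f.com -> 10.0.0.5 (expiry=2+13=15). clock=2
Op 8: insert e.com -> 10.0.0.1 (expiry=2+4=6). clock=2
Op 9: insert c.com -> 10.0.0.5 (expiry=2+10=12). clock=2
Op 10: tick 2 -> clock=4.
Op 11: tick 1 -> clock=5.
lookup f.com: present, ip=10.0.0.5 expiry=15 > clock=5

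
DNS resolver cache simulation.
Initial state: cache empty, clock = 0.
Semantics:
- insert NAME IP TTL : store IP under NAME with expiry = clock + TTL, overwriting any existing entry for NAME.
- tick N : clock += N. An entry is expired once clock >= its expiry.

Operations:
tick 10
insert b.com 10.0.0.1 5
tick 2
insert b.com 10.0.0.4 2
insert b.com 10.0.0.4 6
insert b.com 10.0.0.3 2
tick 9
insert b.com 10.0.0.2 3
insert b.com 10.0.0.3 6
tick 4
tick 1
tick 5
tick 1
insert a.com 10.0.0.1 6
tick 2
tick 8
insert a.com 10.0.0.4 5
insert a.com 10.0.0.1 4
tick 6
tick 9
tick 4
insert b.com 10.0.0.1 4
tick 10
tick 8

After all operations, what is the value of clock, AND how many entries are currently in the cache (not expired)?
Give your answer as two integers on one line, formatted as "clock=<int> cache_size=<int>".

Answer: clock=79 cache_size=0

Derivation:
Op 1: tick 10 -> clock=10.
Op 2: insert b.com -> 10.0.0.1 (expiry=10+5=15). clock=10
Op 3: tick 2 -> clock=12.
Op 4: insert b.com -> 10.0.0.4 (expiry=12+2=14). clock=12
Op 5: insert b.com -> 10.0.0.4 (expiry=12+6=18). clock=12
Op 6: insert b.com -> 10.0.0.3 (expiry=12+2=14). clock=12
Op 7: tick 9 -> clock=21. purged={b.com}
Op 8: insert b.com -> 10.0.0.2 (expiry=21+3=24). clock=21
Op 9: insert b.com -> 10.0.0.3 (expiry=21+6=27). clock=21
Op 10: tick 4 -> clock=25.
Op 11: tick 1 -> clock=26.
Op 12: tick 5 -> clock=31. purged={b.com}
Op 13: tick 1 -> clock=32.
Op 14: insert a.com -> 10.0.0.1 (expiry=32+6=38). clock=32
Op 15: tick 2 -> clock=34.
Op 16: tick 8 -> clock=42. purged={a.com}
Op 17: insert a.com -> 10.0.0.4 (expiry=42+5=47). clock=42
Op 18: insert a.com -> 10.0.0.1 (expiry=42+4=46). clock=42
Op 19: tick 6 -> clock=48. purged={a.com}
Op 20: tick 9 -> clock=57.
Op 21: tick 4 -> clock=61.
Op 22: insert b.com -> 10.0.0.1 (expiry=61+4=65). clock=61
Op 23: tick 10 -> clock=71. purged={b.com}
Op 24: tick 8 -> clock=79.
Final clock = 79
Final cache (unexpired): {} -> size=0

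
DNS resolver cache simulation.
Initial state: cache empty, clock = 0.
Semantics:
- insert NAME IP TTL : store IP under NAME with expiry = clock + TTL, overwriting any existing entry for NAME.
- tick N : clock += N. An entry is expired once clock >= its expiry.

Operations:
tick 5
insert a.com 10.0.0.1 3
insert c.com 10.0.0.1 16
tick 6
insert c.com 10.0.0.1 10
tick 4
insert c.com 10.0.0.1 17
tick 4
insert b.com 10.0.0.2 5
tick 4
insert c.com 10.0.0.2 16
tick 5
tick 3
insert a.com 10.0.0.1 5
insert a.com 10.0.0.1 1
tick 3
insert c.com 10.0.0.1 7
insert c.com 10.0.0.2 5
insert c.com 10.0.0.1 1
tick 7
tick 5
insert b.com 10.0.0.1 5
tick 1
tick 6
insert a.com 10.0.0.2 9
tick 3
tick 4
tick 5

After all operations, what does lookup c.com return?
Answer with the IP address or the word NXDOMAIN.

Op 1: tick 5 -> clock=5.
Op 2: insert a.com -> 10.0.0.1 (expiry=5+3=8). clock=5
Op 3: insert c.com -> 10.0.0.1 (expiry=5+16=21). clock=5
Op 4: tick 6 -> clock=11. purged={a.com}
Op 5: insert c.com -> 10.0.0.1 (expiry=11+10=21). clock=11
Op 6: tick 4 -> clock=15.
Op 7: insert c.com -> 10.0.0.1 (expiry=15+17=32). clock=15
Op 8: tick 4 -> clock=19.
Op 9: insert b.com -> 10.0.0.2 (expiry=19+5=24). clock=19
Op 10: tick 4 -> clock=23.
Op 11: insert c.com -> 10.0.0.2 (expiry=23+16=39). clock=23
Op 12: tick 5 -> clock=28. purged={b.com}
Op 13: tick 3 -> clock=31.
Op 14: insert a.com -> 10.0.0.1 (expiry=31+5=36). clock=31
Op 15: insert a.com -> 10.0.0.1 (expiry=31+1=32). clock=31
Op 16: tick 3 -> clock=34. purged={a.com}
Op 17: insert c.com -> 10.0.0.1 (expiry=34+7=41). clock=34
Op 18: insert c.com -> 10.0.0.2 (expiry=34+5=39). clock=34
Op 19: insert c.com -> 10.0.0.1 (expiry=34+1=35). clock=34
Op 20: tick 7 -> clock=41. purged={c.com}
Op 21: tick 5 -> clock=46.
Op 22: insert b.com -> 10.0.0.1 (expiry=46+5=51). clock=46
Op 23: tick 1 -> clock=47.
Op 24: tick 6 -> clock=53. purged={b.com}
Op 25: insert a.com -> 10.0.0.2 (expiry=53+9=62). clock=53
Op 26: tick 3 -> clock=56.
Op 27: tick 4 -> clock=60.
Op 28: tick 5 -> clock=65. purged={a.com}
lookup c.com: not in cache (expired or never inserted)

Answer: NXDOMAIN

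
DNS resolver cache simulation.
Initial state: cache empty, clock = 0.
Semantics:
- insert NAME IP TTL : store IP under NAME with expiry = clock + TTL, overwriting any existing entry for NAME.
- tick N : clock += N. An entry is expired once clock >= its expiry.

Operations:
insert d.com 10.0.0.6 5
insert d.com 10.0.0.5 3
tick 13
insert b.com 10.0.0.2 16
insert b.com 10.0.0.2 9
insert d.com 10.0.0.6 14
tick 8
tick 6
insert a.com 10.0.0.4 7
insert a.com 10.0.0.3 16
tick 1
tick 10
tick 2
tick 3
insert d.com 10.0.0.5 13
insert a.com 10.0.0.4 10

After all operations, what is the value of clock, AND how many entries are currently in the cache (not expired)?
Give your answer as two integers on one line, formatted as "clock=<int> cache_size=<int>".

Op 1: insert d.com -> 10.0.0.6 (expiry=0+5=5). clock=0
Op 2: insert d.com -> 10.0.0.5 (expiry=0+3=3). clock=0
Op 3: tick 13 -> clock=13. purged={d.com}
Op 4: insert b.com -> 10.0.0.2 (expiry=13+16=29). clock=13
Op 5: insert b.com -> 10.0.0.2 (expiry=13+9=22). clock=13
Op 6: insert d.com -> 10.0.0.6 (expiry=13+14=27). clock=13
Op 7: tick 8 -> clock=21.
Op 8: tick 6 -> clock=27. purged={b.com,d.com}
Op 9: insert a.com -> 10.0.0.4 (expiry=27+7=34). clock=27
Op 10: insert a.com -> 10.0.0.3 (expiry=27+16=43). clock=27
Op 11: tick 1 -> clock=28.
Op 12: tick 10 -> clock=38.
Op 13: tick 2 -> clock=40.
Op 14: tick 3 -> clock=43. purged={a.com}
Op 15: insert d.com -> 10.0.0.5 (expiry=43+13=56). clock=43
Op 16: insert a.com -> 10.0.0.4 (expiry=43+10=53). clock=43
Final clock = 43
Final cache (unexpired): {a.com,d.com} -> size=2

Answer: clock=43 cache_size=2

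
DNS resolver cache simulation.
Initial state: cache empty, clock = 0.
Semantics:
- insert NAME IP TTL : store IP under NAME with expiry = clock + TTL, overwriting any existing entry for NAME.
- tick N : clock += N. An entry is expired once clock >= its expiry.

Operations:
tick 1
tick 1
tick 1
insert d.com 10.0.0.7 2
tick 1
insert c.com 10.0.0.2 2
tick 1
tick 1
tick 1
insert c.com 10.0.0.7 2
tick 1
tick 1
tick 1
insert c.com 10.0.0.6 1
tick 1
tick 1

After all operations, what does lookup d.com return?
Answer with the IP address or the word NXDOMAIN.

Answer: NXDOMAIN

Derivation:
Op 1: tick 1 -> clock=1.
Op 2: tick 1 -> clock=2.
Op 3: tick 1 -> clock=3.
Op 4: insert d.com -> 10.0.0.7 (expiry=3+2=5). clock=3
Op 5: tick 1 -> clock=4.
Op 6: insert c.com -> 10.0.0.2 (expiry=4+2=6). clock=4
Op 7: tick 1 -> clock=5. purged={d.com}
Op 8: tick 1 -> clock=6. purged={c.com}
Op 9: tick 1 -> clock=7.
Op 10: insert c.com -> 10.0.0.7 (expiry=7+2=9). clock=7
Op 11: tick 1 -> clock=8.
Op 12: tick 1 -> clock=9. purged={c.com}
Op 13: tick 1 -> clock=10.
Op 14: insert c.com -> 10.0.0.6 (expiry=10+1=11). clock=10
Op 15: tick 1 -> clock=11. purged={c.com}
Op 16: tick 1 -> clock=12.
lookup d.com: not in cache (expired or never inserted)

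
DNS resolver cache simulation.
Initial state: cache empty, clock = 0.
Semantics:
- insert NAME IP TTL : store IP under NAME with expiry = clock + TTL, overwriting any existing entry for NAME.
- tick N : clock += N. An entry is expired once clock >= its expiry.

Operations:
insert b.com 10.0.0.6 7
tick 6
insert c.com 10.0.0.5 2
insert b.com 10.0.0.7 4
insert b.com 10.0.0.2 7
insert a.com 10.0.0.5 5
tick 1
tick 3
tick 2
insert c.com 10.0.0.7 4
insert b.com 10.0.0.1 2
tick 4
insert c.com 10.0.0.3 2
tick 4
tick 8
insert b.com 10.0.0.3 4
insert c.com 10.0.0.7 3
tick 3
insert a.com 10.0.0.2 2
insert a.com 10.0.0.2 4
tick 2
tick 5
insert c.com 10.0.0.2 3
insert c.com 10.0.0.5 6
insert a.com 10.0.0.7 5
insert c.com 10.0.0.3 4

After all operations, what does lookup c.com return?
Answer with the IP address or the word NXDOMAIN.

Answer: 10.0.0.3

Derivation:
Op 1: insert b.com -> 10.0.0.6 (expiry=0+7=7). clock=0
Op 2: tick 6 -> clock=6.
Op 3: insert c.com -> 10.0.0.5 (expiry=6+2=8). clock=6
Op 4: insert b.com -> 10.0.0.7 (expiry=6+4=10). clock=6
Op 5: insert b.com -> 10.0.0.2 (expiry=6+7=13). clock=6
Op 6: insert a.com -> 10.0.0.5 (expiry=6+5=11). clock=6
Op 7: tick 1 -> clock=7.
Op 8: tick 3 -> clock=10. purged={c.com}
Op 9: tick 2 -> clock=12. purged={a.com}
Op 10: insert c.com -> 10.0.0.7 (expiry=12+4=16). clock=12
Op 11: insert b.com -> 10.0.0.1 (expiry=12+2=14). clock=12
Op 12: tick 4 -> clock=16. purged={b.com,c.com}
Op 13: insert c.com -> 10.0.0.3 (expiry=16+2=18). clock=16
Op 14: tick 4 -> clock=20. purged={c.com}
Op 15: tick 8 -> clock=28.
Op 16: insert b.com -> 10.0.0.3 (expiry=28+4=32). clock=28
Op 17: insert c.com -> 10.0.0.7 (expiry=28+3=31). clock=28
Op 18: tick 3 -> clock=31. purged={c.com}
Op 19: insert a.com -> 10.0.0.2 (expiry=31+2=33). clock=31
Op 20: insert a.com -> 10.0.0.2 (expiry=31+4=35). clock=31
Op 21: tick 2 -> clock=33. purged={b.com}
Op 22: tick 5 -> clock=38. purged={a.com}
Op 23: insert c.com -> 10.0.0.2 (expiry=38+3=41). clock=38
Op 24: insert c.com -> 10.0.0.5 (expiry=38+6=44). clock=38
Op 25: insert a.com -> 10.0.0.7 (expiry=38+5=43). clock=38
Op 26: insert c.com -> 10.0.0.3 (expiry=38+4=42). clock=38
lookup c.com: present, ip=10.0.0.3 expiry=42 > clock=38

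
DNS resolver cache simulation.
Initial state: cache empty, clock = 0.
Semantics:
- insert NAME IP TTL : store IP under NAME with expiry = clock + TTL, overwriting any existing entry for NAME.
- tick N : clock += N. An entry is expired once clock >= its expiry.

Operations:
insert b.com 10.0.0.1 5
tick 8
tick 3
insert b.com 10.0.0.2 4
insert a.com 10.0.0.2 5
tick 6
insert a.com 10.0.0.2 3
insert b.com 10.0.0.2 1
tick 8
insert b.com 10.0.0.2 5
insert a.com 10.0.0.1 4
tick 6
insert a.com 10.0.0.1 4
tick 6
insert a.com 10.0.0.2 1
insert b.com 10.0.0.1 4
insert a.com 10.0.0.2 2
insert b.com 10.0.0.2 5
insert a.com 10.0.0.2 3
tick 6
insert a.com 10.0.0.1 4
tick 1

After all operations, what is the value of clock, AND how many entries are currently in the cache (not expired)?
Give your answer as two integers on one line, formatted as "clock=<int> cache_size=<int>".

Answer: clock=44 cache_size=1

Derivation:
Op 1: insert b.com -> 10.0.0.1 (expiry=0+5=5). clock=0
Op 2: tick 8 -> clock=8. purged={b.com}
Op 3: tick 3 -> clock=11.
Op 4: insert b.com -> 10.0.0.2 (expiry=11+4=15). clock=11
Op 5: insert a.com -> 10.0.0.2 (expiry=11+5=16). clock=11
Op 6: tick 6 -> clock=17. purged={a.com,b.com}
Op 7: insert a.com -> 10.0.0.2 (expiry=17+3=20). clock=17
Op 8: insert b.com -> 10.0.0.2 (expiry=17+1=18). clock=17
Op 9: tick 8 -> clock=25. purged={a.com,b.com}
Op 10: insert b.com -> 10.0.0.2 (expiry=25+5=30). clock=25
Op 11: insert a.com -> 10.0.0.1 (expiry=25+4=29). clock=25
Op 12: tick 6 -> clock=31. purged={a.com,b.com}
Op 13: insert a.com -> 10.0.0.1 (expiry=31+4=35). clock=31
Op 14: tick 6 -> clock=37. purged={a.com}
Op 15: insert a.com -> 10.0.0.2 (expiry=37+1=38). clock=37
Op 16: insert b.com -> 10.0.0.1 (expiry=37+4=41). clock=37
Op 17: insert a.com -> 10.0.0.2 (expiry=37+2=39). clock=37
Op 18: insert b.com -> 10.0.0.2 (expiry=37+5=42). clock=37
Op 19: insert a.com -> 10.0.0.2 (expiry=37+3=40). clock=37
Op 20: tick 6 -> clock=43. purged={a.com,b.com}
Op 21: insert a.com -> 10.0.0.1 (expiry=43+4=47). clock=43
Op 22: tick 1 -> clock=44.
Final clock = 44
Final cache (unexpired): {a.com} -> size=1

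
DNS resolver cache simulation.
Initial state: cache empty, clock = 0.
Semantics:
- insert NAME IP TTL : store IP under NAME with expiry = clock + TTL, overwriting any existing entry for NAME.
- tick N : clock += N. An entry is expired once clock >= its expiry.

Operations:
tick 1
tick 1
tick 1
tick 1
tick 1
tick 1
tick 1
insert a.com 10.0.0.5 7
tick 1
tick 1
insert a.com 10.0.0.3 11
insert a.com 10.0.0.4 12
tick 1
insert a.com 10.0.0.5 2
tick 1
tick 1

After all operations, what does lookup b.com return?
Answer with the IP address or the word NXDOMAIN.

Answer: NXDOMAIN

Derivation:
Op 1: tick 1 -> clock=1.
Op 2: tick 1 -> clock=2.
Op 3: tick 1 -> clock=3.
Op 4: tick 1 -> clock=4.
Op 5: tick 1 -> clock=5.
Op 6: tick 1 -> clock=6.
Op 7: tick 1 -> clock=7.
Op 8: insert a.com -> 10.0.0.5 (expiry=7+7=14). clock=7
Op 9: tick 1 -> clock=8.
Op 10: tick 1 -> clock=9.
Op 11: insert a.com -> 10.0.0.3 (expiry=9+11=20). clock=9
Op 12: insert a.com -> 10.0.0.4 (expiry=9+12=21). clock=9
Op 13: tick 1 -> clock=10.
Op 14: insert a.com -> 10.0.0.5 (expiry=10+2=12). clock=10
Op 15: tick 1 -> clock=11.
Op 16: tick 1 -> clock=12. purged={a.com}
lookup b.com: not in cache (expired or never inserted)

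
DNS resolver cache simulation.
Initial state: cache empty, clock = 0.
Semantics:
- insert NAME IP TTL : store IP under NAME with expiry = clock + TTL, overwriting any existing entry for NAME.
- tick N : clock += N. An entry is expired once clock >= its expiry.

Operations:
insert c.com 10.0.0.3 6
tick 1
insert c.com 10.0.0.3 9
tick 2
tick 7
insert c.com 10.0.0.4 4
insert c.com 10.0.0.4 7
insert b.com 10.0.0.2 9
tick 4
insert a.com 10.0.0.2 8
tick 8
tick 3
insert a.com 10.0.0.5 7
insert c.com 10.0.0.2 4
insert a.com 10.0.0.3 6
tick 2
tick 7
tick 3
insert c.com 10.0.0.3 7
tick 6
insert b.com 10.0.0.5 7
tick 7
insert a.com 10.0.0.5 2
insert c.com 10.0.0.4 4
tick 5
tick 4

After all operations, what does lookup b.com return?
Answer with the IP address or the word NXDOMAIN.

Answer: NXDOMAIN

Derivation:
Op 1: insert c.com -> 10.0.0.3 (expiry=0+6=6). clock=0
Op 2: tick 1 -> clock=1.
Op 3: insert c.com -> 10.0.0.3 (expiry=1+9=10). clock=1
Op 4: tick 2 -> clock=3.
Op 5: tick 7 -> clock=10. purged={c.com}
Op 6: insert c.com -> 10.0.0.4 (expiry=10+4=14). clock=10
Op 7: insert c.com -> 10.0.0.4 (expiry=10+7=17). clock=10
Op 8: insert b.com -> 10.0.0.2 (expiry=10+9=19). clock=10
Op 9: tick 4 -> clock=14.
Op 10: insert a.com -> 10.0.0.2 (expiry=14+8=22). clock=14
Op 11: tick 8 -> clock=22. purged={a.com,b.com,c.com}
Op 12: tick 3 -> clock=25.
Op 13: insert a.com -> 10.0.0.5 (expiry=25+7=32). clock=25
Op 14: insert c.com -> 10.0.0.2 (expiry=25+4=29). clock=25
Op 15: insert a.com -> 10.0.0.3 (expiry=25+6=31). clock=25
Op 16: tick 2 -> clock=27.
Op 17: tick 7 -> clock=34. purged={a.com,c.com}
Op 18: tick 3 -> clock=37.
Op 19: insert c.com -> 10.0.0.3 (expiry=37+7=44). clock=37
Op 20: tick 6 -> clock=43.
Op 21: insert b.com -> 10.0.0.5 (expiry=43+7=50). clock=43
Op 22: tick 7 -> clock=50. purged={b.com,c.com}
Op 23: insert a.com -> 10.0.0.5 (expiry=50+2=52). clock=50
Op 24: insert c.com -> 10.0.0.4 (expiry=50+4=54). clock=50
Op 25: tick 5 -> clock=55. purged={a.com,c.com}
Op 26: tick 4 -> clock=59.
lookup b.com: not in cache (expired or never inserted)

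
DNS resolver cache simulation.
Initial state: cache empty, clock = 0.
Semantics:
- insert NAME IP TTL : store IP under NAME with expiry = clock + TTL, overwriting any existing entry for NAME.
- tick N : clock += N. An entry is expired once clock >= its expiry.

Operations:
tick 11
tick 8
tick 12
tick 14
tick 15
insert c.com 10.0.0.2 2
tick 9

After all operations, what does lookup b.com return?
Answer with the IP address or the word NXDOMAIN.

Answer: NXDOMAIN

Derivation:
Op 1: tick 11 -> clock=11.
Op 2: tick 8 -> clock=19.
Op 3: tick 12 -> clock=31.
Op 4: tick 14 -> clock=45.
Op 5: tick 15 -> clock=60.
Op 6: insert c.com -> 10.0.0.2 (expiry=60+2=62). clock=60
Op 7: tick 9 -> clock=69. purged={c.com}
lookup b.com: not in cache (expired or never inserted)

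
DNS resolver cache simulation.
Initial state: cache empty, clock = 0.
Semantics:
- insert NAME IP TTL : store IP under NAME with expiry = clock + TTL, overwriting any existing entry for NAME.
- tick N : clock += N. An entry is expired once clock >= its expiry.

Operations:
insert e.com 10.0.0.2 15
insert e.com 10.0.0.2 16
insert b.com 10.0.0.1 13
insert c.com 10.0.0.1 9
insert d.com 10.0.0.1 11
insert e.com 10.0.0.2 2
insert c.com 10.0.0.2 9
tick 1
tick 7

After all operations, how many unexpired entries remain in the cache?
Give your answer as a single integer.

Op 1: insert e.com -> 10.0.0.2 (expiry=0+15=15). clock=0
Op 2: insert e.com -> 10.0.0.2 (expiry=0+16=16). clock=0
Op 3: insert b.com -> 10.0.0.1 (expiry=0+13=13). clock=0
Op 4: insert c.com -> 10.0.0.1 (expiry=0+9=9). clock=0
Op 5: insert d.com -> 10.0.0.1 (expiry=0+11=11). clock=0
Op 6: insert e.com -> 10.0.0.2 (expiry=0+2=2). clock=0
Op 7: insert c.com -> 10.0.0.2 (expiry=0+9=9). clock=0
Op 8: tick 1 -> clock=1.
Op 9: tick 7 -> clock=8. purged={e.com}
Final cache (unexpired): {b.com,c.com,d.com} -> size=3

Answer: 3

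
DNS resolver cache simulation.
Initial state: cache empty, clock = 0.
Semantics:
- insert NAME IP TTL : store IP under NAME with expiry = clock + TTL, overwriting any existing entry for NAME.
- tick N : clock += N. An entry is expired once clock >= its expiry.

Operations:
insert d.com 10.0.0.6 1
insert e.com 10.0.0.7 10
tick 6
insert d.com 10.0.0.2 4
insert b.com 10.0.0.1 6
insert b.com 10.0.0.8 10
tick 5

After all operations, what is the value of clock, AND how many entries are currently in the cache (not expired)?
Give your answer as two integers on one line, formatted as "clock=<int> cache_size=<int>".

Answer: clock=11 cache_size=1

Derivation:
Op 1: insert d.com -> 10.0.0.6 (expiry=0+1=1). clock=0
Op 2: insert e.com -> 10.0.0.7 (expiry=0+10=10). clock=0
Op 3: tick 6 -> clock=6. purged={d.com}
Op 4: insert d.com -> 10.0.0.2 (expiry=6+4=10). clock=6
Op 5: insert b.com -> 10.0.0.1 (expiry=6+6=12). clock=6
Op 6: insert b.com -> 10.0.0.8 (expiry=6+10=16). clock=6
Op 7: tick 5 -> clock=11. purged={d.com,e.com}
Final clock = 11
Final cache (unexpired): {b.com} -> size=1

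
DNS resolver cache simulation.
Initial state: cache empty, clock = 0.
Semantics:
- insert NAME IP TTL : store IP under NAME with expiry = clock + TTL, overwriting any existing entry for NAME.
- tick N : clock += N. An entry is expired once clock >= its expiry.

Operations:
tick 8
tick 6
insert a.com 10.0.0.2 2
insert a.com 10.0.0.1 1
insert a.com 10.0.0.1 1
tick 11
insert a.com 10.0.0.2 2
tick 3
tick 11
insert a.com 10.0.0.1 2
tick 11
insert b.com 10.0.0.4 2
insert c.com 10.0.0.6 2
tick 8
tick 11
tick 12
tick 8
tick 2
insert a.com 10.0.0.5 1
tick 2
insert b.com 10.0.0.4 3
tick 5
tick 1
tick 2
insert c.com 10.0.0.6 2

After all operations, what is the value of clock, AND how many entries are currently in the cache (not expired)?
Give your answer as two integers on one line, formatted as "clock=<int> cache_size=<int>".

Op 1: tick 8 -> clock=8.
Op 2: tick 6 -> clock=14.
Op 3: insert a.com -> 10.0.0.2 (expiry=14+2=16). clock=14
Op 4: insert a.com -> 10.0.0.1 (expiry=14+1=15). clock=14
Op 5: insert a.com -> 10.0.0.1 (expiry=14+1=15). clock=14
Op 6: tick 11 -> clock=25. purged={a.com}
Op 7: insert a.com -> 10.0.0.2 (expiry=25+2=27). clock=25
Op 8: tick 3 -> clock=28. purged={a.com}
Op 9: tick 11 -> clock=39.
Op 10: insert a.com -> 10.0.0.1 (expiry=39+2=41). clock=39
Op 11: tick 11 -> clock=50. purged={a.com}
Op 12: insert b.com -> 10.0.0.4 (expiry=50+2=52). clock=50
Op 13: insert c.com -> 10.0.0.6 (expiry=50+2=52). clock=50
Op 14: tick 8 -> clock=58. purged={b.com,c.com}
Op 15: tick 11 -> clock=69.
Op 16: tick 12 -> clock=81.
Op 17: tick 8 -> clock=89.
Op 18: tick 2 -> clock=91.
Op 19: insert a.com -> 10.0.0.5 (expiry=91+1=92). clock=91
Op 20: tick 2 -> clock=93. purged={a.com}
Op 21: insert b.com -> 10.0.0.4 (expiry=93+3=96). clock=93
Op 22: tick 5 -> clock=98. purged={b.com}
Op 23: tick 1 -> clock=99.
Op 24: tick 2 -> clock=101.
Op 25: insert c.com -> 10.0.0.6 (expiry=101+2=103). clock=101
Final clock = 101
Final cache (unexpired): {c.com} -> size=1

Answer: clock=101 cache_size=1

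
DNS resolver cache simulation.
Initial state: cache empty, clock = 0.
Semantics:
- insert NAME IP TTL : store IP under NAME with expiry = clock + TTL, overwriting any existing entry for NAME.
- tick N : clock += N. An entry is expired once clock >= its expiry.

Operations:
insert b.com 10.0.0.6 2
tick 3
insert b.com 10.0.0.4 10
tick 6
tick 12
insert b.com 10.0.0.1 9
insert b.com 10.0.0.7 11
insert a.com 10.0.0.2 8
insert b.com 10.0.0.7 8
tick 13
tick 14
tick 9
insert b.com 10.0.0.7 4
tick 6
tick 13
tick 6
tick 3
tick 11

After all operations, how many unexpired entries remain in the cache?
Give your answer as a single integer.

Answer: 0

Derivation:
Op 1: insert b.com -> 10.0.0.6 (expiry=0+2=2). clock=0
Op 2: tick 3 -> clock=3. purged={b.com}
Op 3: insert b.com -> 10.0.0.4 (expiry=3+10=13). clock=3
Op 4: tick 6 -> clock=9.
Op 5: tick 12 -> clock=21. purged={b.com}
Op 6: insert b.com -> 10.0.0.1 (expiry=21+9=30). clock=21
Op 7: insert b.com -> 10.0.0.7 (expiry=21+11=32). clock=21
Op 8: insert a.com -> 10.0.0.2 (expiry=21+8=29). clock=21
Op 9: insert b.com -> 10.0.0.7 (expiry=21+8=29). clock=21
Op 10: tick 13 -> clock=34. purged={a.com,b.com}
Op 11: tick 14 -> clock=48.
Op 12: tick 9 -> clock=57.
Op 13: insert b.com -> 10.0.0.7 (expiry=57+4=61). clock=57
Op 14: tick 6 -> clock=63. purged={b.com}
Op 15: tick 13 -> clock=76.
Op 16: tick 6 -> clock=82.
Op 17: tick 3 -> clock=85.
Op 18: tick 11 -> clock=96.
Final cache (unexpired): {} -> size=0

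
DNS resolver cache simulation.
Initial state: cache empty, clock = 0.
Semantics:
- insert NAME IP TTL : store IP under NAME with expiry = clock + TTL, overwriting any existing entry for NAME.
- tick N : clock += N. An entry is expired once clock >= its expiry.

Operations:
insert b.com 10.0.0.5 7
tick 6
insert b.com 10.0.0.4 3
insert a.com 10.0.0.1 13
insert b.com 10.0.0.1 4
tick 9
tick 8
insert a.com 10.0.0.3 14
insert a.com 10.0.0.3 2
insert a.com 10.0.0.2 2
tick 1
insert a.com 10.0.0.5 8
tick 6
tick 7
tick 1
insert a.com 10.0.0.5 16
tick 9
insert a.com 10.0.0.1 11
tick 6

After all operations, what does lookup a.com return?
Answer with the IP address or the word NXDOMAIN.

Answer: 10.0.0.1

Derivation:
Op 1: insert b.com -> 10.0.0.5 (expiry=0+7=7). clock=0
Op 2: tick 6 -> clock=6.
Op 3: insert b.com -> 10.0.0.4 (expiry=6+3=9). clock=6
Op 4: insert a.com -> 10.0.0.1 (expiry=6+13=19). clock=6
Op 5: insert b.com -> 10.0.0.1 (expiry=6+4=10). clock=6
Op 6: tick 9 -> clock=15. purged={b.com}
Op 7: tick 8 -> clock=23. purged={a.com}
Op 8: insert a.com -> 10.0.0.3 (expiry=23+14=37). clock=23
Op 9: insert a.com -> 10.0.0.3 (expiry=23+2=25). clock=23
Op 10: insert a.com -> 10.0.0.2 (expiry=23+2=25). clock=23
Op 11: tick 1 -> clock=24.
Op 12: insert a.com -> 10.0.0.5 (expiry=24+8=32). clock=24
Op 13: tick 6 -> clock=30.
Op 14: tick 7 -> clock=37. purged={a.com}
Op 15: tick 1 -> clock=38.
Op 16: insert a.com -> 10.0.0.5 (expiry=38+16=54). clock=38
Op 17: tick 9 -> clock=47.
Op 18: insert a.com -> 10.0.0.1 (expiry=47+11=58). clock=47
Op 19: tick 6 -> clock=53.
lookup a.com: present, ip=10.0.0.1 expiry=58 > clock=53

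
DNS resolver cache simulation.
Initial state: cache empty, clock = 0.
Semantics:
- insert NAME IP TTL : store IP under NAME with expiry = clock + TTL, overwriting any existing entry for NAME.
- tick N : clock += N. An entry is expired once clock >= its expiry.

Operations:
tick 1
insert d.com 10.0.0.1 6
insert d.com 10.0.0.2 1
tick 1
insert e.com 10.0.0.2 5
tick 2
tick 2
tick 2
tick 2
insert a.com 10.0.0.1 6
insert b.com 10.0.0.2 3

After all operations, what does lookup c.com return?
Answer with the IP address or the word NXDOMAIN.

Answer: NXDOMAIN

Derivation:
Op 1: tick 1 -> clock=1.
Op 2: insert d.com -> 10.0.0.1 (expiry=1+6=7). clock=1
Op 3: insert d.com -> 10.0.0.2 (expiry=1+1=2). clock=1
Op 4: tick 1 -> clock=2. purged={d.com}
Op 5: insert e.com -> 10.0.0.2 (expiry=2+5=7). clock=2
Op 6: tick 2 -> clock=4.
Op 7: tick 2 -> clock=6.
Op 8: tick 2 -> clock=8. purged={e.com}
Op 9: tick 2 -> clock=10.
Op 10: insert a.com -> 10.0.0.1 (expiry=10+6=16). clock=10
Op 11: insert b.com -> 10.0.0.2 (expiry=10+3=13). clock=10
lookup c.com: not in cache (expired or never inserted)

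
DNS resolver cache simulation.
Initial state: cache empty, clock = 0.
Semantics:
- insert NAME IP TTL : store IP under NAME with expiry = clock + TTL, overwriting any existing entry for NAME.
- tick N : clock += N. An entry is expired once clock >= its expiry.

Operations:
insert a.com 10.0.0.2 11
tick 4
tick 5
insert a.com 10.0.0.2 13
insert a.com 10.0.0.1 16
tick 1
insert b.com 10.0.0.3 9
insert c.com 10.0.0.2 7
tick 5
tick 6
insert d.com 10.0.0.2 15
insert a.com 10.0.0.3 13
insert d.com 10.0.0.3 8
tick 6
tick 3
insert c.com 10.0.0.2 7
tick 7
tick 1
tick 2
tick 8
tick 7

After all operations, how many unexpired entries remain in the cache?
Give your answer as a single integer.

Answer: 0

Derivation:
Op 1: insert a.com -> 10.0.0.2 (expiry=0+11=11). clock=0
Op 2: tick 4 -> clock=4.
Op 3: tick 5 -> clock=9.
Op 4: insert a.com -> 10.0.0.2 (expiry=9+13=22). clock=9
Op 5: insert a.com -> 10.0.0.1 (expiry=9+16=25). clock=9
Op 6: tick 1 -> clock=10.
Op 7: insert b.com -> 10.0.0.3 (expiry=10+9=19). clock=10
Op 8: insert c.com -> 10.0.0.2 (expiry=10+7=17). clock=10
Op 9: tick 5 -> clock=15.
Op 10: tick 6 -> clock=21. purged={b.com,c.com}
Op 11: insert d.com -> 10.0.0.2 (expiry=21+15=36). clock=21
Op 12: insert a.com -> 10.0.0.3 (expiry=21+13=34). clock=21
Op 13: insert d.com -> 10.0.0.3 (expiry=21+8=29). clock=21
Op 14: tick 6 -> clock=27.
Op 15: tick 3 -> clock=30. purged={d.com}
Op 16: insert c.com -> 10.0.0.2 (expiry=30+7=37). clock=30
Op 17: tick 7 -> clock=37. purged={a.com,c.com}
Op 18: tick 1 -> clock=38.
Op 19: tick 2 -> clock=40.
Op 20: tick 8 -> clock=48.
Op 21: tick 7 -> clock=55.
Final cache (unexpired): {} -> size=0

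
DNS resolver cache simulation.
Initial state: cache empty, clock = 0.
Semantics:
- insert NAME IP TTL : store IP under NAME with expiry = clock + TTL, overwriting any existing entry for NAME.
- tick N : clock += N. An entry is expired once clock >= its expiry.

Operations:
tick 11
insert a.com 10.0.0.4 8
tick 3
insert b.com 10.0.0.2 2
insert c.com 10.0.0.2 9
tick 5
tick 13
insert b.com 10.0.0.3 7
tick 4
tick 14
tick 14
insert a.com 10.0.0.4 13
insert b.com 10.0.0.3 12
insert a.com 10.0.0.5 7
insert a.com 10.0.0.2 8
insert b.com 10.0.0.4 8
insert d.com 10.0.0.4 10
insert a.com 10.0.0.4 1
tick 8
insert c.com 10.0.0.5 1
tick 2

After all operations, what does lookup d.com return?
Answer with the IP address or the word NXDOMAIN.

Op 1: tick 11 -> clock=11.
Op 2: insert a.com -> 10.0.0.4 (expiry=11+8=19). clock=11
Op 3: tick 3 -> clock=14.
Op 4: insert b.com -> 10.0.0.2 (expiry=14+2=16). clock=14
Op 5: insert c.com -> 10.0.0.2 (expiry=14+9=23). clock=14
Op 6: tick 5 -> clock=19. purged={a.com,b.com}
Op 7: tick 13 -> clock=32. purged={c.com}
Op 8: insert b.com -> 10.0.0.3 (expiry=32+7=39). clock=32
Op 9: tick 4 -> clock=36.
Op 10: tick 14 -> clock=50. purged={b.com}
Op 11: tick 14 -> clock=64.
Op 12: insert a.com -> 10.0.0.4 (expiry=64+13=77). clock=64
Op 13: insert b.com -> 10.0.0.3 (expiry=64+12=76). clock=64
Op 14: insert a.com -> 10.0.0.5 (expiry=64+7=71). clock=64
Op 15: insert a.com -> 10.0.0.2 (expiry=64+8=72). clock=64
Op 16: insert b.com -> 10.0.0.4 (expiry=64+8=72). clock=64
Op 17: insert d.com -> 10.0.0.4 (expiry=64+10=74). clock=64
Op 18: insert a.com -> 10.0.0.4 (expiry=64+1=65). clock=64
Op 19: tick 8 -> clock=72. purged={a.com,b.com}
Op 20: insert c.com -> 10.0.0.5 (expiry=72+1=73). clock=72
Op 21: tick 2 -> clock=74. purged={c.com,d.com}
lookup d.com: not in cache (expired or never inserted)

Answer: NXDOMAIN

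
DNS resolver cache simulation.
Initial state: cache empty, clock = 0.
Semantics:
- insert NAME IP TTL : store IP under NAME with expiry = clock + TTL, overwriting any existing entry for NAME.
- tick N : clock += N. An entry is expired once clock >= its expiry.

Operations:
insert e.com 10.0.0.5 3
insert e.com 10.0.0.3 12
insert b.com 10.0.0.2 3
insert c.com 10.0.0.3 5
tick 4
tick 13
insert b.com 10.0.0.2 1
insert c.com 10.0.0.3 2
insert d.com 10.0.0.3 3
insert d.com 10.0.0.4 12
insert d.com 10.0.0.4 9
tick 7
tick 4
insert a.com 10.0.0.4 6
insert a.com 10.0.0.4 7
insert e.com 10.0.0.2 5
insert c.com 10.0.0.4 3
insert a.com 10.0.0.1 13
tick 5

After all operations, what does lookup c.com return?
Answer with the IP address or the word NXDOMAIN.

Answer: NXDOMAIN

Derivation:
Op 1: insert e.com -> 10.0.0.5 (expiry=0+3=3). clock=0
Op 2: insert e.com -> 10.0.0.3 (expiry=0+12=12). clock=0
Op 3: insert b.com -> 10.0.0.2 (expiry=0+3=3). clock=0
Op 4: insert c.com -> 10.0.0.3 (expiry=0+5=5). clock=0
Op 5: tick 4 -> clock=4. purged={b.com}
Op 6: tick 13 -> clock=17. purged={c.com,e.com}
Op 7: insert b.com -> 10.0.0.2 (expiry=17+1=18). clock=17
Op 8: insert c.com -> 10.0.0.3 (expiry=17+2=19). clock=17
Op 9: insert d.com -> 10.0.0.3 (expiry=17+3=20). clock=17
Op 10: insert d.com -> 10.0.0.4 (expiry=17+12=29). clock=17
Op 11: insert d.com -> 10.0.0.4 (expiry=17+9=26). clock=17
Op 12: tick 7 -> clock=24. purged={b.com,c.com}
Op 13: tick 4 -> clock=28. purged={d.com}
Op 14: insert a.com -> 10.0.0.4 (expiry=28+6=34). clock=28
Op 15: insert a.com -> 10.0.0.4 (expiry=28+7=35). clock=28
Op 16: insert e.com -> 10.0.0.2 (expiry=28+5=33). clock=28
Op 17: insert c.com -> 10.0.0.4 (expiry=28+3=31). clock=28
Op 18: insert a.com -> 10.0.0.1 (expiry=28+13=41). clock=28
Op 19: tick 5 -> clock=33. purged={c.com,e.com}
lookup c.com: not in cache (expired or never inserted)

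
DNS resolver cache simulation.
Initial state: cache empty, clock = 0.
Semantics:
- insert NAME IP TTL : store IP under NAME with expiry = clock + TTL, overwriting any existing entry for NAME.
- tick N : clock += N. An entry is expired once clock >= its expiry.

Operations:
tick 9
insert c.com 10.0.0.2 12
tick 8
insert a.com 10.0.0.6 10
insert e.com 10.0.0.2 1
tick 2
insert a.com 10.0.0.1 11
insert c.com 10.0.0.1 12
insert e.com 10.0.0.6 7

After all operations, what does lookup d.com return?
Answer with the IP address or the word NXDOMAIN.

Op 1: tick 9 -> clock=9.
Op 2: insert c.com -> 10.0.0.2 (expiry=9+12=21). clock=9
Op 3: tick 8 -> clock=17.
Op 4: insert a.com -> 10.0.0.6 (expiry=17+10=27). clock=17
Op 5: insert e.com -> 10.0.0.2 (expiry=17+1=18). clock=17
Op 6: tick 2 -> clock=19. purged={e.com}
Op 7: insert a.com -> 10.0.0.1 (expiry=19+11=30). clock=19
Op 8: insert c.com -> 10.0.0.1 (expiry=19+12=31). clock=19
Op 9: insert e.com -> 10.0.0.6 (expiry=19+7=26). clock=19
lookup d.com: not in cache (expired or never inserted)

Answer: NXDOMAIN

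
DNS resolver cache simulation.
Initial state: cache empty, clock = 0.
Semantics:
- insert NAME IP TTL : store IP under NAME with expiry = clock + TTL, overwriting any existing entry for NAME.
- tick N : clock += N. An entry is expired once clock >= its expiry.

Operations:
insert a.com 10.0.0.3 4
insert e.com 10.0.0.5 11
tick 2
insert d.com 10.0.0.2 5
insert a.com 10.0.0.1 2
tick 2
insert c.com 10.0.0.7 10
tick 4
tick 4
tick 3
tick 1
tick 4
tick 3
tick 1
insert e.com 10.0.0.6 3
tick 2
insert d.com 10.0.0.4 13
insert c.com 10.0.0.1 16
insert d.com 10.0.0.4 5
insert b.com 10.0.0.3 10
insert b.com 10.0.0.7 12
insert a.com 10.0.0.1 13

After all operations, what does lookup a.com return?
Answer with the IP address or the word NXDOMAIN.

Answer: 10.0.0.1

Derivation:
Op 1: insert a.com -> 10.0.0.3 (expiry=0+4=4). clock=0
Op 2: insert e.com -> 10.0.0.5 (expiry=0+11=11). clock=0
Op 3: tick 2 -> clock=2.
Op 4: insert d.com -> 10.0.0.2 (expiry=2+5=7). clock=2
Op 5: insert a.com -> 10.0.0.1 (expiry=2+2=4). clock=2
Op 6: tick 2 -> clock=4. purged={a.com}
Op 7: insert c.com -> 10.0.0.7 (expiry=4+10=14). clock=4
Op 8: tick 4 -> clock=8. purged={d.com}
Op 9: tick 4 -> clock=12. purged={e.com}
Op 10: tick 3 -> clock=15. purged={c.com}
Op 11: tick 1 -> clock=16.
Op 12: tick 4 -> clock=20.
Op 13: tick 3 -> clock=23.
Op 14: tick 1 -> clock=24.
Op 15: insert e.com -> 10.0.0.6 (expiry=24+3=27). clock=24
Op 16: tick 2 -> clock=26.
Op 17: insert d.com -> 10.0.0.4 (expiry=26+13=39). clock=26
Op 18: insert c.com -> 10.0.0.1 (expiry=26+16=42). clock=26
Op 19: insert d.com -> 10.0.0.4 (expiry=26+5=31). clock=26
Op 20: insert b.com -> 10.0.0.3 (expiry=26+10=36). clock=26
Op 21: insert b.com -> 10.0.0.7 (expiry=26+12=38). clock=26
Op 22: insert a.com -> 10.0.0.1 (expiry=26+13=39). clock=26
lookup a.com: present, ip=10.0.0.1 expiry=39 > clock=26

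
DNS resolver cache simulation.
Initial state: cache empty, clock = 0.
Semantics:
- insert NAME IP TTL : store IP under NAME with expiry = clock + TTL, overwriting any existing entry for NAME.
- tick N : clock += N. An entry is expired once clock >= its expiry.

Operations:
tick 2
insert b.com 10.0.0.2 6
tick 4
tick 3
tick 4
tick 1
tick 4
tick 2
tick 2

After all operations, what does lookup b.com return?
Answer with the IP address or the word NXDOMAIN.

Answer: NXDOMAIN

Derivation:
Op 1: tick 2 -> clock=2.
Op 2: insert b.com -> 10.0.0.2 (expiry=2+6=8). clock=2
Op 3: tick 4 -> clock=6.
Op 4: tick 3 -> clock=9. purged={b.com}
Op 5: tick 4 -> clock=13.
Op 6: tick 1 -> clock=14.
Op 7: tick 4 -> clock=18.
Op 8: tick 2 -> clock=20.
Op 9: tick 2 -> clock=22.
lookup b.com: not in cache (expired or never inserted)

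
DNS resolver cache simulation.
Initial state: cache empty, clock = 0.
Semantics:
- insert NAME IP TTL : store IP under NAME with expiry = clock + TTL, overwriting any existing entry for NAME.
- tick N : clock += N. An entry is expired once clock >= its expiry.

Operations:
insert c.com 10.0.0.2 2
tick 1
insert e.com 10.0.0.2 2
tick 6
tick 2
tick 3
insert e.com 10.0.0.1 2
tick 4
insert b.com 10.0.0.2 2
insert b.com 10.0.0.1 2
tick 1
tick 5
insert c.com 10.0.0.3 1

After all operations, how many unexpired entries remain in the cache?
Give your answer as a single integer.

Op 1: insert c.com -> 10.0.0.2 (expiry=0+2=2). clock=0
Op 2: tick 1 -> clock=1.
Op 3: insert e.com -> 10.0.0.2 (expiry=1+2=3). clock=1
Op 4: tick 6 -> clock=7. purged={c.com,e.com}
Op 5: tick 2 -> clock=9.
Op 6: tick 3 -> clock=12.
Op 7: insert e.com -> 10.0.0.1 (expiry=12+2=14). clock=12
Op 8: tick 4 -> clock=16. purged={e.com}
Op 9: insert b.com -> 10.0.0.2 (expiry=16+2=18). clock=16
Op 10: insert b.com -> 10.0.0.1 (expiry=16+2=18). clock=16
Op 11: tick 1 -> clock=17.
Op 12: tick 5 -> clock=22. purged={b.com}
Op 13: insert c.com -> 10.0.0.3 (expiry=22+1=23). clock=22
Final cache (unexpired): {c.com} -> size=1

Answer: 1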